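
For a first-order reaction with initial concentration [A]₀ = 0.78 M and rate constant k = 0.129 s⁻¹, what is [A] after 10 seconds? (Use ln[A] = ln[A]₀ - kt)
0.2147 M

ln[A] = ln[A]₀ - k·t = ln(0.78) - (0.129)·(10) = -0.2485 - 1.2900 = -1.5385
[A] = e^(-1.5385) = 0.2147 M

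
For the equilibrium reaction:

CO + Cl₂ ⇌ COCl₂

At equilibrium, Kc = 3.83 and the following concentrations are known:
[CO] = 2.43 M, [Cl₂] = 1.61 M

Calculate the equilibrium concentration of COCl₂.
[COCl₂] = 14.9841 M

Kc = ([COCl₂]) / ([CO] × [Cl₂]) = 3.83
[COCl₂]^1 = Kc · (reactant terms)/(other product terms) = 3.83 · 3.9123 / 1 = 14.984
[COCl₂] = 14.9841 M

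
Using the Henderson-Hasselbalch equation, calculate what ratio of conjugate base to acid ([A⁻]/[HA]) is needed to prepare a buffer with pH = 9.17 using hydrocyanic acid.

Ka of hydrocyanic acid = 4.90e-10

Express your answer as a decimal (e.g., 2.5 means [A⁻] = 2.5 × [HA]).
[A⁻]/[HA] = 0.725

pKa = −log(4.90e-10) = 9.3098. pH = pKa + log([A⁻]/[HA]). 9.17 = 9.3098 + log(ratio). log(ratio) = 9.17 − 9.3098 = -0.1398. ratio = 10^(-0.1398) = 0.725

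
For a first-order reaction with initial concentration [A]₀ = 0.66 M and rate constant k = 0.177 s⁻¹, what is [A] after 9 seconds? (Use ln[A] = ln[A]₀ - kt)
0.1342 M

ln[A] = ln[A]₀ - k·t = ln(0.66) - (0.177)·(9) = -0.4155 - 1.5930 = -2.0085
[A] = e^(-2.0085) = 0.1342 M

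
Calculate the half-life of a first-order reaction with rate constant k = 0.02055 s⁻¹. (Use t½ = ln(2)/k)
33.73 s

t½ = ln(2)/k = 0.6931/0.02055 = 33.73 s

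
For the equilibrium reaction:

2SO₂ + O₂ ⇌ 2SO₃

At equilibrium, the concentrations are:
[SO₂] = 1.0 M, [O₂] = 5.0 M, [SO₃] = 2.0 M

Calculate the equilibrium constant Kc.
K_c = 0.8000

Kc = ([SO₃]^2) / ([SO₂]^2 × [O₂])
   = ((2.0)^2) / ((1.0)^2·(5.0))
   = 4 / 5 = 0.8000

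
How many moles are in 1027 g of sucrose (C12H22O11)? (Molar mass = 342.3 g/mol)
Moles = 1027 g ÷ 342.3 g/mol = 3 mol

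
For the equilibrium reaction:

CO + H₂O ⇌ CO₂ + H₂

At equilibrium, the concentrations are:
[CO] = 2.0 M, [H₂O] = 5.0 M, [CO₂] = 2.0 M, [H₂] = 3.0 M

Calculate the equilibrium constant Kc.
K_c = 0.6000

Kc = ([CO₂] × [H₂]) / ([CO] × [H₂O])
   = ((2.0)·(3.0)) / ((2.0)·(5.0))
   = 6 / 10 = 0.6000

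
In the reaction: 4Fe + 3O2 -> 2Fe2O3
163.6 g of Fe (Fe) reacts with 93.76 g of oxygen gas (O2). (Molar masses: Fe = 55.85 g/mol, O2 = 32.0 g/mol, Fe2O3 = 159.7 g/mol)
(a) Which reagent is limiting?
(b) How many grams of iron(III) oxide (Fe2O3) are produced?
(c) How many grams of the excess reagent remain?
(a) Fe, (b) 233.9 g, (c) 23.46 g

Moles of Fe = 163.6 g ÷ 55.85 g/mol = 2.92927 mol
Moles of O2 = 93.76 g ÷ 32.0 g/mol = 2.93 mol
Moles ÷ coefficient: Fe: 2.92927/4 = 0.7323, O2: 2.93/3 = 0.9767
(a) Fe has the smaller value, so Fe is the limiting reagent.
(b) Moles of Fe2O3 = 2.92927 mol Fe × (2/4) = 1.46464 mol; mass = 1.46464 mol × 159.7 g/mol = 233.9 g
(c) O2 consumed = 2.92927 × (3/4) = 2.19696 mol; remaining = 2.93 − 2.19696 = 0.733044 mol; mass = 0.733044 mol × 32.0 g/mol = 23.46 g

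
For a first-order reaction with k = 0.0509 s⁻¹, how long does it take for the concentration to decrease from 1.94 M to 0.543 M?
25.02 s

From ln[A] = ln[A]₀ - k·t: t = ln([A]₀/[A])/k = ln(1.94/0.543)/0.0509 = ln(3.5727)/0.0509 = 1.2733/0.0509 = 25.02 s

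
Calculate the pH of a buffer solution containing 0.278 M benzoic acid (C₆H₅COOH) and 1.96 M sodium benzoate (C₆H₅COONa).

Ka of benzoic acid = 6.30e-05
pH = 5.05

pKa = -log(6.30e-05) = 4.20. pH = pKa + log([A⁻]/[HA]) = 4.20 + log(1.96/0.278)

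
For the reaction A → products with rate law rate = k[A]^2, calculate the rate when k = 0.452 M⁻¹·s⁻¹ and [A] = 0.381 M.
0.06561 M/s

rate = k·[A]^2 = 0.452·(0.381)^2 = 0.452·0.145161 = 0.06561 M/s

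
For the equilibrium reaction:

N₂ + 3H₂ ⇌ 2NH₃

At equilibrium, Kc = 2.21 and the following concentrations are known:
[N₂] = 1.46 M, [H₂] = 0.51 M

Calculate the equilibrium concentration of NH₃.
[NH₃] = 0.6542 M

Kc = ([NH₃]^2) / ([N₂] × [H₂]^3) = 2.21
[NH₃]^2 = Kc · (reactant terms)/(other product terms) = 2.21 · 0.19367 / 1 = 0.42801
[NH₃] = (0.42801)^(1/2) = 0.6542 M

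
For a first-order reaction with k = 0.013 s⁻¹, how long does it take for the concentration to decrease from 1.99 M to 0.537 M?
100.76 s

From ln[A] = ln[A]₀ - k·t: t = ln([A]₀/[A])/k = ln(1.99/0.537)/0.013 = ln(3.7058)/0.013 = 1.3099/0.013 = 100.76 s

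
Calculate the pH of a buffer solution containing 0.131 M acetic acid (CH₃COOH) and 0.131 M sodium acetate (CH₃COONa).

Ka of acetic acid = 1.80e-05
pH = 4.74

pKa = -log(1.80e-05) = 4.74. pH = pKa + log([A⁻]/[HA]) = 4.74 + log(0.131/0.131)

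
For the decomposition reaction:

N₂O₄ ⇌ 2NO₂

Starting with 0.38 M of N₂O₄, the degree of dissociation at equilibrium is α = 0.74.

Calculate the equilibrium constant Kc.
K_c = 3.2014

x = α·[A]₀ = 0.74 × 0.38 = 0.2812 M dissociated.
At eq: [N₂O₄] = 0.38 − 0.2812 = 0.0988 M; [NO₂] = 2x = 0.5624 M.
Kc = [NO₂]²/[N₂O₄] = (0.5624)²/0.0988 = 3.201.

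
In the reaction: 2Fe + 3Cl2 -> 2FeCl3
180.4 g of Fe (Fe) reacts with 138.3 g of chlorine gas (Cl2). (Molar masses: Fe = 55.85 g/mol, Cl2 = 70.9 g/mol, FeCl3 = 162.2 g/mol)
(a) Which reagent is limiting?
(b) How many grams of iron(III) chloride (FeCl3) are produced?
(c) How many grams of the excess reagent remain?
(a) Cl2, (b) 210.9 g, (c) 107.8 g

Moles of Fe = 180.4 g ÷ 55.85 g/mol = 3.23008 mol
Moles of Cl2 = 138.3 g ÷ 70.9 g/mol = 1.95063 mol
Moles ÷ coefficient: Fe: 3.23008/2 = 1.615, Cl2: 1.95063/3 = 0.6502
(a) Cl2 has the smaller value, so Cl2 is the limiting reagent.
(b) Moles of FeCl3 = 1.95063 mol Cl2 × (2/3) = 1.30042 mol; mass = 1.30042 mol × 162.2 g/mol = 210.9 g
(c) Fe consumed = 1.95063 × (2/3) = 1.30042 mol; remaining = 3.23008 − 1.30042 = 1.92966 mol; mass = 1.92966 mol × 55.85 g/mol = 107.8 g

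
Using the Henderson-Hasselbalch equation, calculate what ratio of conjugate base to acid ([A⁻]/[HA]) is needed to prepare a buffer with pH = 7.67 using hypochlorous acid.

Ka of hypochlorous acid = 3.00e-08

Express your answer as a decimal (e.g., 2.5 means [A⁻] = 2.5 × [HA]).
[A⁻]/[HA] = 1.403

pKa = −log(3.00e-08) = 7.5229. pH = pKa + log([A⁻]/[HA]). 7.67 = 7.5229 + log(ratio). log(ratio) = 7.67 − 7.5229 = 0.1471. ratio = 10^(0.1471) = 1.403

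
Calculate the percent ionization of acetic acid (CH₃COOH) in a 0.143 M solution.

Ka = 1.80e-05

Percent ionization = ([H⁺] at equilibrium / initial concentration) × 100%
Percent ionization = 1.12%

Let x = [H⁺]. Ka = x²/(C - x) ⇒ x² + (1.80e-05)x - (1.80e-05)(0.143) = 0. x = 1.5954e-03. Percent = (1.5954e-03/0.143) × 100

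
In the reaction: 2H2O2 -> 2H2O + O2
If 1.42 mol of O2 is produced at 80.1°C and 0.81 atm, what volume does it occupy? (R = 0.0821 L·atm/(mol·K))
T = 80.1°C + 273.15 = 353.25 K
V = nRT/P = (1.42 × 0.0821 × 353.25) / 0.81
V = 50.84 L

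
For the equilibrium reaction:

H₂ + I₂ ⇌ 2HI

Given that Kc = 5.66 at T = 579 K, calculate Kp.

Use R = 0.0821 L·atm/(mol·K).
K_p = 5.6600

Δn = (moles gaseous products) − (moles gaseous reactants) = 0
T = 579 K; RT = 0.0821 × 579 = 47.5359
Kp = Kc·(RT)^Δn = 5.66 × (47.5359)^0 = 5.66 × 1 = 5.6600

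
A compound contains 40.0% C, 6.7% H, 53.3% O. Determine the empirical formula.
Moles of C = 40.0 g / 12.01 g/mol = 3.331 mol
Moles of H = 6.7 g / 1.008 g/mol = 6.647 mol
Moles of O = 53.3 g / 16.0 g/mol = 3.331 mol

Smallest moles = 3.331
Divide all by smallest:
C: 3.331 / 3.331 = 1.00
H: 6.647 / 3.331 = 2.00
O: 3.331 / 3.331 = 1.00

Empirical formula: CH2O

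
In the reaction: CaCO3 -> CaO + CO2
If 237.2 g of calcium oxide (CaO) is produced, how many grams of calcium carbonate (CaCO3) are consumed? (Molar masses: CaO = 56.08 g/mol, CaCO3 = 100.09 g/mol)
Moles of CaO = 237.2 g ÷ 56.08 g/mol = 4.22967 mol
Mole ratio: 1 mol CaCO3 / 1 mol CaO
Moles of CaCO3 = 4.22967 × (1/1) = 4.22967 mol
Mass of CaCO3 = 4.22967 mol × 100.09 g/mol = 423.3 g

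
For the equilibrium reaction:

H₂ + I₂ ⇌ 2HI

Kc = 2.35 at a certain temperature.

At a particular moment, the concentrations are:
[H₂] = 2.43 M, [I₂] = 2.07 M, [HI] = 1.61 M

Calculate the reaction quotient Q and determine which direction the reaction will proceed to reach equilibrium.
Q = 0.515, Q < K, reaction proceeds forward (toward products)

Q = ([HI]^2) / ([H₂] × [I₂])
  = ((1.61)^2) / ((2.43)·(2.07)) = 2.5921/5.0301 = 0.5153
Since Q = 0.5153 < Kc = 2.35, the reaction proceeds forward (toward products) to reach equilibrium.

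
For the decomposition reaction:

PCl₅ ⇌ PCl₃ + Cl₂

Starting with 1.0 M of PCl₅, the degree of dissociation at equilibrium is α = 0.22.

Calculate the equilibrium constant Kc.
K_c = 0.0621

x = α·[A]₀ = 0.22 × 1.0 = 0.22 M dissociated.
At eq: [PCl₅] = 1.0 − 0.22 = 0.78 M; [PCl₃] = [Cl₂] = x = 0.22 M.
Kc = [PCl₃][Cl₂]/[PCl₅] = (0.22)²/0.78 = 0.06205.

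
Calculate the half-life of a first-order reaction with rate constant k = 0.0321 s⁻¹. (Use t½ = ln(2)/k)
21.59 s

t½ = ln(2)/k = 0.6931/0.0321 = 21.59 s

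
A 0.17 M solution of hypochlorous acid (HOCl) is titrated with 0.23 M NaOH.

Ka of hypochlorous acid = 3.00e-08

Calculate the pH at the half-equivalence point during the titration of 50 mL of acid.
pH = pKa = 7.52

At the half-equivalence point, [HA] = [A⁻], so by Henderson–Hasselbalch pH = pKa + log(1) = pKa.
pKa = −log(3.00e-08) = 7.52.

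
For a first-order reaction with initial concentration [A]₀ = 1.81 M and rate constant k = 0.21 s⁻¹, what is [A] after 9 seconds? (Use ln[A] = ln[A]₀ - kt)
0.2734 M

ln[A] = ln[A]₀ - k·t = ln(1.81) - (0.21)·(9) = 0.5933 - 1.8900 = -1.2967
[A] = e^(-1.2967) = 0.2734 M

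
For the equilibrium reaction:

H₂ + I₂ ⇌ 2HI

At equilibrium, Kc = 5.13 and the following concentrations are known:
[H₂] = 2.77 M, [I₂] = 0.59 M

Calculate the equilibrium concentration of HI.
[HI] = 2.8955 M

Kc = ([HI]^2) / ([H₂] × [I₂]) = 5.13
[HI]^2 = Kc · (reactant terms)/(other product terms) = 5.13 · 1.6343 / 1 = 8.384
[HI] = (8.384)^(1/2) = 2.8955 M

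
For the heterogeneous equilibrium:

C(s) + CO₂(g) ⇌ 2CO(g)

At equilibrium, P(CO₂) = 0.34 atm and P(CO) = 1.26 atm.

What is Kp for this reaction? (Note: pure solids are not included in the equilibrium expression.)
K_p = 4.669

Solid C is excluded.
Kp = P(CO)²/P(CO₂) = (1.26)²/0.34 = 1.588/0.34 = 4.669.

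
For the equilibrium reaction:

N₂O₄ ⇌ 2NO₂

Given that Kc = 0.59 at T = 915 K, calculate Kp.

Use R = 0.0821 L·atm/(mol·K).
K_p = 44.3217

Δn = (moles gaseous products) − (moles gaseous reactants) = 1
T = 915 K; RT = 0.0821 × 915 = 75.1215
Kp = Kc·(RT)^Δn = 0.59 × (75.1215)^1 = 0.59 × 75.1215 = 44.3217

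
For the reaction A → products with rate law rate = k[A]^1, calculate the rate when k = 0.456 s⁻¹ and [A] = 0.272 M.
0.124 M/s

rate = k·[A]^1 = 0.456·(0.272)^1 = 0.456·0.272 = 0.124 M/s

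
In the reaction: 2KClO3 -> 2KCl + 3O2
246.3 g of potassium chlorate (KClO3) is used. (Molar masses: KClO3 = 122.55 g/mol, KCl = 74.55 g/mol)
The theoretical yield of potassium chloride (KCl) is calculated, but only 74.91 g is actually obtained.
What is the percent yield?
Moles of KClO3 = 246.3 g ÷ 122.55 g/mol = 2.00979 mol
Mole ratio: 2 mol KCl / 2 mol KClO3
Moles of KCl = 2.00979 × (2/2) = 2.00979 mol
Theoretical yield = 2.00979 mol × 74.55 g/mol = 149.83 g
Actual yield = 74.91 g
Percent yield = (74.91 / 149.83) × 100% = 50.0%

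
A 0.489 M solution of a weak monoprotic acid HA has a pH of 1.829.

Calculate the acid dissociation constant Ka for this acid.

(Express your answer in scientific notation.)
K_a = 4.64e-04

[H⁺] = 10^(−pH) = 10^(−1.829) = 1.483e-02 M. For HA ⇌ H⁺ + A⁻, Ka = x²/(C − x) = (1.483e-02)²/(0.489 − 1.483e-02) = 4.64e-04.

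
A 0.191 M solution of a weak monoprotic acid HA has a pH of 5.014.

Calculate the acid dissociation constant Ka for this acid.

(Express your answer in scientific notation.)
K_a = 4.91e-10

[H⁺] = 10^(−pH) = 10^(−5.014) = 9.683e-06 M. For HA ⇌ H⁺ + A⁻, Ka = x²/(C − x) = (9.683e-06)²/(0.191 − 9.683e-06) = 4.91e-10.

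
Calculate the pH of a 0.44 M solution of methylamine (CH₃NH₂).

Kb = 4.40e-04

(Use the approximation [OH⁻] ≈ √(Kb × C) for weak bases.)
pH = 12.14

[OH⁻] = √(Kb × C) = √(4.40e-04 × 0.44) = 1.3914e-02. pOH = 1.86, pH = 14 - pOH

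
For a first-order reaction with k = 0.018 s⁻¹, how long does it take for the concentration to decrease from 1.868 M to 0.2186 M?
119.19 s

From ln[A] = ln[A]₀ - k·t: t = ln([A]₀/[A])/k = ln(1.868/0.2186)/0.018 = ln(8.5453)/0.018 = 2.1454/0.018 = 119.19 s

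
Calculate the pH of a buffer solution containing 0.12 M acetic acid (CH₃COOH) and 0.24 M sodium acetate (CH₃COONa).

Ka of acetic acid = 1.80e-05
pH = 5.05

pKa = -log(1.80e-05) = 4.74. pH = pKa + log([A⁻]/[HA]) = 4.74 + log(0.24/0.12)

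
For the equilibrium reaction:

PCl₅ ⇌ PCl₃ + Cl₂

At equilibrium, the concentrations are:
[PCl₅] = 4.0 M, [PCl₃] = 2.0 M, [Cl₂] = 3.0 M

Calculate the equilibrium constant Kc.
K_c = 1.5000

Kc = ([PCl₃] × [Cl₂]) / ([PCl₅])
   = ((2.0)·(3.0)) / ((4.0))
   = 6 / 4 = 1.5000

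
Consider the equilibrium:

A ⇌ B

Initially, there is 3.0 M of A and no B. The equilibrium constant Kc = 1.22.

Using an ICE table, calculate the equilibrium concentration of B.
[B] = 1.649 M

ICE: [A] = 3.0 − x, [B] = x.
Kc = x/(3.0 − x) = 1.22 ⇒ x = 1.22·3.0/(1 + 1.22) = 3.66/2.22 = 1.649.
[B] = x = 1.649 M.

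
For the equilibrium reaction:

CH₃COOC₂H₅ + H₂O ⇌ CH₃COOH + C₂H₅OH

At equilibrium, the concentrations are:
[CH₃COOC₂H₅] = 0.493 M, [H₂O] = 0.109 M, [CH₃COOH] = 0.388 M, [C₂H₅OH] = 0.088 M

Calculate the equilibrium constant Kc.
K_c = 0.6354

Kc = ([CH₃COOH] × [C₂H₅OH]) / ([CH₃COOC₂H₅] × [H₂O])
   = ((0.388)·(0.088)) / ((0.493)·(0.109))
   = 0.034144 / 0.053737 = 0.6354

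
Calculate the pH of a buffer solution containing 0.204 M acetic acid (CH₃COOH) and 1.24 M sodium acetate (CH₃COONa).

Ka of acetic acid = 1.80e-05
pH = 5.53

pKa = -log(1.80e-05) = 4.74. pH = pKa + log([A⁻]/[HA]) = 4.74 + log(1.24/0.204)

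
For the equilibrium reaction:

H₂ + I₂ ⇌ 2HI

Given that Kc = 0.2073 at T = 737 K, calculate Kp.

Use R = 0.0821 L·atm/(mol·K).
K_p = 0.2073

Δn = (moles gaseous products) − (moles gaseous reactants) = 0
T = 737 K; RT = 0.0821 × 737 = 60.5077
Kp = Kc·(RT)^Δn = 0.2073 × (60.5077)^0 = 0.2073 × 1 = 0.2073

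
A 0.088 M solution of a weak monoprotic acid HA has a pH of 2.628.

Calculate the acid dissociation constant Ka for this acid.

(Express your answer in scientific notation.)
K_a = 6.48e-05

[H⁺] = 10^(−pH) = 10^(−2.628) = 2.355e-03 M. For HA ⇌ H⁺ + A⁻, Ka = x²/(C − x) = (2.355e-03)²/(0.088 − 2.355e-03) = 6.48e-05.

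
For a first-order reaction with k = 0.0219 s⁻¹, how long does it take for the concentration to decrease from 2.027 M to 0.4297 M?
70.83 s

From ln[A] = ln[A]₀ - k·t: t = ln([A]₀/[A])/k = ln(2.027/0.4297)/0.0219 = ln(4.7172)/0.0219 = 1.5512/0.0219 = 70.83 s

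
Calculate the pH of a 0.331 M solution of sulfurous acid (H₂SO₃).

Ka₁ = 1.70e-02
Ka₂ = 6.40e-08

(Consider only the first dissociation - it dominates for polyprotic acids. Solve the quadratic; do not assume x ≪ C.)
pH = 1.17

x² + Ka₁·x − Ka₁·C = 0 with Ka₁ = 1.70e-02, C = 0.331.
x = (−Ka₁ + √(Ka₁² + 4·Ka₁·C))/2 = 6.6993e-02 M, so pH = 1.17.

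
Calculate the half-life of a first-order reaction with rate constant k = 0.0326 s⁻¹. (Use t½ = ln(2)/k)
21.26 s

t½ = ln(2)/k = 0.6931/0.0326 = 21.26 s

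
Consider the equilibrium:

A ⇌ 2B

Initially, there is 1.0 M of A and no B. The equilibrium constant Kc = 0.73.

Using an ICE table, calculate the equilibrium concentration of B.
[B] = 0.691 M

ICE: [A] = 1.0 − x, [B] = 2x.
Kc = (2x)²/(1.0 − x) = 0.73 ⇒ 4x² + 0.73x − 0.73 = 0.
x = (−0.73 + √(0.73² + 4·4·0.73))/(2·4) = (−0.73 + √12.213)/8 = 0.34559.
[B] = 2x = 0.691 M.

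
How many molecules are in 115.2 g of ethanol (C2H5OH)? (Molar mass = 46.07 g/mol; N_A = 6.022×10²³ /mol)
Moles = 115.2 g ÷ 46.07 g/mol = 2.50054 mol
Molecules = 2.50054 mol × 6.022×10²³ /mol = 1.506e+24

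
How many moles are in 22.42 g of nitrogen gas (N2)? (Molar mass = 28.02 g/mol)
Moles = 22.42 g ÷ 28.02 g/mol = 0.8001 mol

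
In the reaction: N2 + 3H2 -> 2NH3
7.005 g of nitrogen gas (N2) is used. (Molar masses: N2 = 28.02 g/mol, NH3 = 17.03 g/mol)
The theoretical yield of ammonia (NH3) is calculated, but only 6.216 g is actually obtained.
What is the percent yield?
Moles of N2 = 7.005 g ÷ 28.02 g/mol = 0.25 mol
Mole ratio: 2 mol NH3 / 1 mol N2
Moles of NH3 = 0.25 × (2/1) = 0.5 mol
Theoretical yield = 0.5 mol × 17.03 g/mol = 8.515 g
Actual yield = 6.216 g
Percent yield = (6.216 / 8.515) × 100% = 73.0%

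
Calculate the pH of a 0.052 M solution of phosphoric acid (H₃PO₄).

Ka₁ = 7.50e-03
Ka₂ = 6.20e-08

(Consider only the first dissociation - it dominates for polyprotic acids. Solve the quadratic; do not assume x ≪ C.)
pH = 1.79

x² + Ka₁·x − Ka₁·C = 0 with Ka₁ = 7.50e-03, C = 0.052.
x = (−Ka₁ + √(Ka₁² + 4·Ka₁·C))/2 = 1.6351e-02 M, so pH = 1.79.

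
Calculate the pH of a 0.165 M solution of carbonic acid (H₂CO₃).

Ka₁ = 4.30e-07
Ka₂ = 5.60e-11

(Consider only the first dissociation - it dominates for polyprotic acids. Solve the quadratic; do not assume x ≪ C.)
pH = 3.57

x² + Ka₁·x − Ka₁·C = 0 with Ka₁ = 4.30e-07, C = 0.165.
x = (−Ka₁ + √(Ka₁² + 4·Ka₁·C))/2 = 2.6615e-04 M, so pH = 3.57.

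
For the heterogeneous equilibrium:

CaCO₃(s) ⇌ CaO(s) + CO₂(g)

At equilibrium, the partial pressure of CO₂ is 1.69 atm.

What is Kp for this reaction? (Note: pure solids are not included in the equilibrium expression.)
K_p = 1.69

Solids (CaCO₃, CaO) have activity 1 and are excluded.
Kp = P(CO₂) = 1.69.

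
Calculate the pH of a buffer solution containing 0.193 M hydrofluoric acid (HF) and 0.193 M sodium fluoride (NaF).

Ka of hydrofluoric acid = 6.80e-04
pH = 3.17

pKa = -log(6.80e-04) = 3.17. pH = pKa + log([A⁻]/[HA]) = 3.17 + log(0.193/0.193)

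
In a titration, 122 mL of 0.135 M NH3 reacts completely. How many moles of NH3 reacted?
Moles = Molarity × Volume (L)
Moles = 0.135 M × 0.122 L = 0.01647 mol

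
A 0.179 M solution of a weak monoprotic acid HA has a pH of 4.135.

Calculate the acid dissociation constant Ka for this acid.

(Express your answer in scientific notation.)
K_a = 3.00e-08

[H⁺] = 10^(−pH) = 10^(−4.135) = 7.328e-05 M. For HA ⇌ H⁺ + A⁻, Ka = x²/(C − x) = (7.328e-05)²/(0.179 − 7.328e-05) = 3.00e-08.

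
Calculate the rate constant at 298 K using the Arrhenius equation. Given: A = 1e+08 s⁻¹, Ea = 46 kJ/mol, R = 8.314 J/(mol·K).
8.64e-01 s⁻¹

k = A·exp(-Ea/(R·T)) = 1e+08·exp(-46000/(8.314·298)) = 1e+08·exp(-18.5666) = 1e+08·8.6426e-09 = 8.64e-01 s⁻¹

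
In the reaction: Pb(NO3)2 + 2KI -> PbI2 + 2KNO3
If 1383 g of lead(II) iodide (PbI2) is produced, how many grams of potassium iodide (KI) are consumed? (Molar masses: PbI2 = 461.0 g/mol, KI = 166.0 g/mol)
Moles of PbI2 = 1383 g ÷ 461.0 g/mol = 3 mol
Mole ratio: 2 mol KI / 1 mol PbI2
Moles of KI = 3 × (2/1) = 6 mol
Mass of KI = 6 mol × 166.0 g/mol = 996 g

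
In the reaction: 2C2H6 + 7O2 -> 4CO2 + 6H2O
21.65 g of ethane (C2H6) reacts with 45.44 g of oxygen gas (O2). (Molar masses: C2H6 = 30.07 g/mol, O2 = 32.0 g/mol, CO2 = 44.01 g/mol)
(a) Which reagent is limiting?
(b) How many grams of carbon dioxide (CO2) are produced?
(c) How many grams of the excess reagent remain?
(a) O2, (b) 35.71 g, (c) 9.45 g

Moles of C2H6 = 21.65 g ÷ 30.07 g/mol = 0.719987 mol
Moles of O2 = 45.44 g ÷ 32.0 g/mol = 1.42 mol
Moles ÷ coefficient: C2H6: 0.719987/2 = 0.36, O2: 1.42/7 = 0.2029
(a) O2 has the smaller value, so O2 is the limiting reagent.
(b) Moles of CO2 = 1.42 mol O2 × (4/7) = 0.811429 mol; mass = 0.811429 mol × 44.01 g/mol = 35.71 g
(c) C2H6 consumed = 1.42 × (2/7) = 0.405714 mol; remaining = 0.719987 − 0.405714 = 0.314272 mol; mass = 0.314272 mol × 30.07 g/mol = 9.45 g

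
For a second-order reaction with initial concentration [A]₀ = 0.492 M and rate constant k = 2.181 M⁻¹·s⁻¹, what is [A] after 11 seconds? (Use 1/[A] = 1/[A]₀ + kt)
0.0384 M

1/[A] = 1/[A]₀ + k·t = 1/0.492 + (2.181)·(11) = 2.0325 + 23.9910 = 26.0235
[A] = 1/26.0235 = 0.0384 M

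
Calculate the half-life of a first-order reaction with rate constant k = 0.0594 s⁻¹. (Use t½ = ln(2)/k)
11.67 s

t½ = ln(2)/k = 0.6931/0.0594 = 11.67 s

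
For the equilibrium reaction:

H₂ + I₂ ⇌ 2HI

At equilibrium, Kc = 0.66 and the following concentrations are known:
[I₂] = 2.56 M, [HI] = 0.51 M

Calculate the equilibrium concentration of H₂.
[H₂] = 0.1539 M

Kc = ([HI]^2) / ([H₂] × [I₂]) = 0.66
[H₂]^1 = (product terms)/(Kc · other reactant terms) = 0.2601 / (0.66 · 2.56) = 0.15394
[H₂] = 0.1539 M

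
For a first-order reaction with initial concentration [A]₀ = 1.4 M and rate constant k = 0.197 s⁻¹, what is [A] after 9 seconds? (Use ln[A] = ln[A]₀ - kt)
0.2378 M

ln[A] = ln[A]₀ - k·t = ln(1.4) - (0.197)·(9) = 0.3365 - 1.7730 = -1.4365
[A] = e^(-1.4365) = 0.2378 M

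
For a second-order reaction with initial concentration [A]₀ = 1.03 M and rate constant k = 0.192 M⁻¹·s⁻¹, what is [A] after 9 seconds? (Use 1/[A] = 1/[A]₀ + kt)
0.3705 M

1/[A] = 1/[A]₀ + k·t = 1/1.03 + (0.192)·(9) = 0.9709 + 1.7280 = 2.6989
[A] = 1/2.6989 = 0.3705 M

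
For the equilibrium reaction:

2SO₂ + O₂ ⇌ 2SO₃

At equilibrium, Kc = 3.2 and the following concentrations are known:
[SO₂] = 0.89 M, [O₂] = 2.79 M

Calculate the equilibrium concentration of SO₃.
[SO₃] = 2.6593 M

Kc = ([SO₃]^2) / ([SO₂]^2 × [O₂]) = 3.2
[SO₃]^2 = Kc · (reactant terms)/(other product terms) = 3.2 · 2.21 / 1 = 7.0719
[SO₃] = (7.0719)^(1/2) = 2.6593 M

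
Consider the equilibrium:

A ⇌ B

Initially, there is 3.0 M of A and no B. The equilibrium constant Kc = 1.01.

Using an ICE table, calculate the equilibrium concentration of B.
[B] = 1.507 M

ICE: [A] = 3.0 − x, [B] = x.
Kc = x/(3.0 − x) = 1.01 ⇒ x = 1.01·3.0/(1 + 1.01) = 3.03/2.01 = 1.507.
[B] = x = 1.507 M.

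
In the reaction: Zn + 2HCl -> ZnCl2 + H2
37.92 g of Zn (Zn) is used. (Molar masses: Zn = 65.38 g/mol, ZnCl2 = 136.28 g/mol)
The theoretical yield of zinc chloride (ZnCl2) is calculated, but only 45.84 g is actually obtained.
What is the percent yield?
Moles of Zn = 37.92 g ÷ 65.38 g/mol = 0.579994 mol
Mole ratio: 1 mol ZnCl2 / 1 mol Zn
Moles of ZnCl2 = 0.579994 × (1/1) = 0.579994 mol
Theoretical yield = 0.579994 mol × 136.28 g/mol = 79.042 g
Actual yield = 45.84 g
Percent yield = (45.84 / 79.042) × 100% = 58.0%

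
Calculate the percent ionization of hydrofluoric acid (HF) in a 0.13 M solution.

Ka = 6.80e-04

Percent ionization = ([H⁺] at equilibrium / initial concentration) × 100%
Percent ionization = 6.98%

Let x = [H⁺]. Ka = x²/(C - x) ⇒ x² + (6.80e-04)x - (6.80e-04)(0.13) = 0. x = 9.0683e-03. Percent = (9.0683e-03/0.13) × 100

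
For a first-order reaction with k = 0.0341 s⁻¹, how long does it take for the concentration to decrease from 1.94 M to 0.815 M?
25.43 s

From ln[A] = ln[A]₀ - k·t: t = ln([A]₀/[A])/k = ln(1.94/0.815)/0.0341 = ln(2.3804)/0.0341 = 0.8673/0.0341 = 25.43 s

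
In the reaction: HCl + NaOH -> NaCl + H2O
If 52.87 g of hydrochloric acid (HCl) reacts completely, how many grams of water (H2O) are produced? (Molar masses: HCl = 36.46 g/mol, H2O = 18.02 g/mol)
Moles of HCl = 52.87 g ÷ 36.46 g/mol = 1.45008 mol
Mole ratio: 1 mol H2O / 1 mol HCl
Moles of H2O = 1.45008 × (1/1) = 1.45008 mol
Mass of H2O = 1.45008 mol × 18.02 g/mol = 26.13 g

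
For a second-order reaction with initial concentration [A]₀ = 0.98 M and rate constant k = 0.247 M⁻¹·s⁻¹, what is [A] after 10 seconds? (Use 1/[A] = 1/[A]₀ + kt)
0.2865 M

1/[A] = 1/[A]₀ + k·t = 1/0.98 + (0.247)·(10) = 1.0204 + 2.4700 = 3.4904
[A] = 1/3.4904 = 0.2865 M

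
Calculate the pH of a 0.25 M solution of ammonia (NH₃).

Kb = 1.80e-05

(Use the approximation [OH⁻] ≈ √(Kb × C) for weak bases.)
pH = 11.33

[OH⁻] = √(Kb × C) = √(1.80e-05 × 0.25) = 2.1213e-03. pOH = 2.67, pH = 14 - pOH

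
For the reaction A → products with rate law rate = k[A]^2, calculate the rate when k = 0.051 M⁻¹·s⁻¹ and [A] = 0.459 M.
0.01074 M/s

rate = k·[A]^2 = 0.051·(0.459)^2 = 0.051·0.210681 = 0.01074 M/s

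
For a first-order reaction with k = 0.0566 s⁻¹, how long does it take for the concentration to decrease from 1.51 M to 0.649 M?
14.92 s

From ln[A] = ln[A]₀ - k·t: t = ln([A]₀/[A])/k = ln(1.51/0.649)/0.0566 = ln(2.3267)/0.0566 = 0.8444/0.0566 = 14.92 s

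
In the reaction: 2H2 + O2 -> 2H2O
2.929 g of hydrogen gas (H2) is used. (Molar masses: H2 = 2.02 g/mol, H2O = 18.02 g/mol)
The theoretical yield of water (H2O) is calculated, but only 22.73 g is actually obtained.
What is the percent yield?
Moles of H2 = 2.929 g ÷ 2.02 g/mol = 1.45 mol
Mole ratio: 2 mol H2O / 2 mol H2
Moles of H2O = 1.45 × (2/2) = 1.45 mol
Theoretical yield = 1.45 mol × 18.02 g/mol = 26.129 g
Actual yield = 22.73 g
Percent yield = (22.73 / 26.129) × 100% = 87.0%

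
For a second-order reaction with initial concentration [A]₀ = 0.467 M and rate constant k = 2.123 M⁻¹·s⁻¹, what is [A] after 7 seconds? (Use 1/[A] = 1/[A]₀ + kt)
0.0588 M

1/[A] = 1/[A]₀ + k·t = 1/0.467 + (2.123)·(7) = 2.1413 + 14.8610 = 17.0023
[A] = 1/17.0023 = 0.0588 M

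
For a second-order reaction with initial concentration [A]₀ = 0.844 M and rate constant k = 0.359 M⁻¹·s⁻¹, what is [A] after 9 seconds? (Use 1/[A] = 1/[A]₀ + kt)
0.2265 M

1/[A] = 1/[A]₀ + k·t = 1/0.844 + (0.359)·(9) = 1.1848 + 3.2310 = 4.4158
[A] = 1/4.4158 = 0.2265 M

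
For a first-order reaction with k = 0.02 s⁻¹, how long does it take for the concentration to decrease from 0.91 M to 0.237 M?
67.27 s

From ln[A] = ln[A]₀ - k·t: t = ln([A]₀/[A])/k = ln(0.91/0.237)/0.02 = ln(3.8397)/0.02 = 1.3454/0.02 = 67.27 s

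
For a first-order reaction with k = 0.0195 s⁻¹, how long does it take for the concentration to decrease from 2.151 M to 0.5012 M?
74.70 s

From ln[A] = ln[A]₀ - k·t: t = ln([A]₀/[A])/k = ln(2.151/0.5012)/0.0195 = ln(4.2917)/0.0195 = 1.4567/0.0195 = 74.70 s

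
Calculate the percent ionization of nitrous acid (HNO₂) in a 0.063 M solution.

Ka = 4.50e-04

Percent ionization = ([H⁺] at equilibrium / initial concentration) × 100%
Percent ionization = 8.1%

Let x = [H⁺]. Ka = x²/(C - x) ⇒ x² + (4.50e-04)x - (4.50e-04)(0.063) = 0. x = 5.1042e-03. Percent = (5.1042e-03/0.063) × 100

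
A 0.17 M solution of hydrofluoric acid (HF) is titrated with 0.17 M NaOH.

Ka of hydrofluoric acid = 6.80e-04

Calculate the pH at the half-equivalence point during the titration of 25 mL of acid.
pH = pKa = 3.17

At the half-equivalence point, [HA] = [A⁻], so by Henderson–Hasselbalch pH = pKa + log(1) = pKa.
pKa = −log(6.80e-04) = 3.17.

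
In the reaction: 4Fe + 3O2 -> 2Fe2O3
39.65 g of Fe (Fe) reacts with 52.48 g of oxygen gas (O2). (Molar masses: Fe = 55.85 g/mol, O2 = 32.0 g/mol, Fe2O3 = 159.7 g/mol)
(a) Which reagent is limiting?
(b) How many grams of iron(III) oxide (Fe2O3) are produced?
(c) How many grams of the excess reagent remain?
(a) Fe, (b) 56.69 g, (c) 35.44 g

Moles of Fe = 39.65 g ÷ 55.85 g/mol = 0.709937 mol
Moles of O2 = 52.48 g ÷ 32.0 g/mol = 1.64 mol
Moles ÷ coefficient: Fe: 0.709937/4 = 0.1775, O2: 1.64/3 = 0.5467
(a) Fe has the smaller value, so Fe is the limiting reagent.
(b) Moles of Fe2O3 = 0.709937 mol Fe × (2/4) = 0.354969 mol; mass = 0.354969 mol × 159.7 g/mol = 56.69 g
(c) O2 consumed = 0.709937 × (3/4) = 0.532453 mol; remaining = 1.64 − 0.532453 = 1.10755 mol; mass = 1.10755 mol × 32.0 g/mol = 35.44 g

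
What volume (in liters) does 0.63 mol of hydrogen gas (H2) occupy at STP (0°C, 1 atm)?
At STP, 1 mol of gas occupies 22.4 L
Volume = 0.63 mol × 22.4 L/mol = 14.11 L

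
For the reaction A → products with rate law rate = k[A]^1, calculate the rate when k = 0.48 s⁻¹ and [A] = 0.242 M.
0.1162 M/s

rate = k·[A]^1 = 0.48·(0.242)^1 = 0.48·0.242 = 0.1162 M/s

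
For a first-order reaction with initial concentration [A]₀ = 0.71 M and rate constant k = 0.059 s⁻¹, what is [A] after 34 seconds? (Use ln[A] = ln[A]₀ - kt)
0.0955 M

ln[A] = ln[A]₀ - k·t = ln(0.71) - (0.059)·(34) = -0.3425 - 2.0060 = -2.3485
[A] = e^(-2.3485) = 0.0955 M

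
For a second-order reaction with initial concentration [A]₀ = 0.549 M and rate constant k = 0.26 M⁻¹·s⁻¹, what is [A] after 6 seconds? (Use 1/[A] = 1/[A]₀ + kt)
0.2957 M

1/[A] = 1/[A]₀ + k·t = 1/0.549 + (0.26)·(6) = 1.8215 + 1.5600 = 3.3815
[A] = 1/3.3815 = 0.2957 M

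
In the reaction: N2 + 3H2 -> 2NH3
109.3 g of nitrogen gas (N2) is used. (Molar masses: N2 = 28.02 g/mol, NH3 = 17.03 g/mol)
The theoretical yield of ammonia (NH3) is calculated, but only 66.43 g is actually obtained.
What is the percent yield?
Moles of N2 = 109.3 g ÷ 28.02 g/mol = 3.90079 mol
Mole ratio: 2 mol NH3 / 1 mol N2
Moles of NH3 = 3.90079 × (2/1) = 7.80157 mol
Theoretical yield = 7.80157 mol × 17.03 g/mol = 132.86 g
Actual yield = 66.43 g
Percent yield = (66.43 / 132.86) × 100% = 50.0%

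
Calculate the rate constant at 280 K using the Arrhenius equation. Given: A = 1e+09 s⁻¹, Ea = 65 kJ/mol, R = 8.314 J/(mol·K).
7.48e-04 s⁻¹

k = A·exp(-Ea/(R·T)) = 1e+09·exp(-65000/(8.314·280)) = 1e+09·exp(-27.9219) = 1e+09·7.4759e-13 = 7.48e-04 s⁻¹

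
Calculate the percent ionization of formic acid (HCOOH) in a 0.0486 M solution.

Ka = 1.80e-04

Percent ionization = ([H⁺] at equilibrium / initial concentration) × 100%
Percent ionization = 5.9%

Let x = [H⁺]. Ka = x²/(C - x) ⇒ x² + (1.80e-04)x - (1.80e-04)(0.0486) = 0. x = 2.8691e-03. Percent = (2.8691e-03/0.0486) × 100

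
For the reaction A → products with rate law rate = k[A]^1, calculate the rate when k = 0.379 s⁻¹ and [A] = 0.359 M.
0.1361 M/s

rate = k·[A]^1 = 0.379·(0.359)^1 = 0.379·0.359 = 0.1361 M/s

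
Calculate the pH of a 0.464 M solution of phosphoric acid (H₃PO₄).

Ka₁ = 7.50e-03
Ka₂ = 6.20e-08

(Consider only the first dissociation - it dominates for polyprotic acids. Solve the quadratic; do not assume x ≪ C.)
pH = 1.26

x² + Ka₁·x − Ka₁·C = 0 with Ka₁ = 7.50e-03, C = 0.464.
x = (−Ka₁ + √(Ka₁² + 4·Ka₁·C))/2 = 5.5361e-02 M, so pH = 1.26.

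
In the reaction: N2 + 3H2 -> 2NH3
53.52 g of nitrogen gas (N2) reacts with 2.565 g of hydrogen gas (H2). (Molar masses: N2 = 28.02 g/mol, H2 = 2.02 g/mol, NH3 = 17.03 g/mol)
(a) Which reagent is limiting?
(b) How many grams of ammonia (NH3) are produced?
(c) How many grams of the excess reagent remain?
(a) H2, (b) 14.42 g, (c) 41.66 g

Moles of N2 = 53.52 g ÷ 28.02 g/mol = 1.91006 mol
Moles of H2 = 2.565 g ÷ 2.02 g/mol = 1.2698 mol
Moles ÷ coefficient: N2: 1.91006/1 = 1.91, H2: 1.2698/3 = 0.4233
(a) H2 has the smaller value, so H2 is the limiting reagent.
(b) Moles of NH3 = 1.2698 mol H2 × (2/3) = 0.846535 mol; mass = 0.846535 mol × 17.03 g/mol = 14.42 g
(c) N2 consumed = 1.2698 × (1/3) = 0.423267 mol; remaining = 1.91006 − 0.423267 = 1.4868 mol; mass = 1.4868 mol × 28.02 g/mol = 41.66 g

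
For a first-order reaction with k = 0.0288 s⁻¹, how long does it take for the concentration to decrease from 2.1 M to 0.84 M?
31.82 s

From ln[A] = ln[A]₀ - k·t: t = ln([A]₀/[A])/k = ln(2.1/0.84)/0.0288 = ln(2.5000)/0.0288 = 0.9163/0.0288 = 31.82 s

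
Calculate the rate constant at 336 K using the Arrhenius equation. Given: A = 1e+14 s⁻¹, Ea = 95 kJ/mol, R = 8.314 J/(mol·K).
1.70e-01 s⁻¹

k = A·exp(-Ea/(R·T)) = 1e+14·exp(-95000/(8.314·336)) = 1e+14·exp(-34.0075) = 1e+14·1.7012e-15 = 1.70e-01 s⁻¹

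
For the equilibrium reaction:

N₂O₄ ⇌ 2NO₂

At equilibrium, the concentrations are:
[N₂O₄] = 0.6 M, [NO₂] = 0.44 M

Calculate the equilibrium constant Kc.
K_c = 0.3227

Kc = ([NO₂]^2) / ([N₂O₄])
   = ((0.44)^2) / ((0.6))
   = 0.1936 / 0.6 = 0.3227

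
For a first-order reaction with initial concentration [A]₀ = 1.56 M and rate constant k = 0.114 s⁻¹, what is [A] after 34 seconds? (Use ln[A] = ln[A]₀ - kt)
0.0323 M

ln[A] = ln[A]₀ - k·t = ln(1.56) - (0.114)·(34) = 0.4447 - 3.8760 = -3.4313
[A] = e^(-3.4313) = 0.0323 M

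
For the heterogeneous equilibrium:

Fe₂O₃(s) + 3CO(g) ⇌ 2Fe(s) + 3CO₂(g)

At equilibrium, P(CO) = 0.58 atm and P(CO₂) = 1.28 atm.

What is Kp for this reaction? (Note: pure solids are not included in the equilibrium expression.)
K_p = 10.748

Solids (Fe₂O₃, Fe) are excluded.
Kp = P(CO₂)³/P(CO)³ = (1.28)³/(0.58)³ = 2.097/0.1951 = 10.748.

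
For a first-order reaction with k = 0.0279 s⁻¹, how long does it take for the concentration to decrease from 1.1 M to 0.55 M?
24.84 s

From ln[A] = ln[A]₀ - k·t: t = ln([A]₀/[A])/k = ln(1.1/0.55)/0.0279 = ln(2.0000)/0.0279 = 0.6931/0.0279 = 24.84 s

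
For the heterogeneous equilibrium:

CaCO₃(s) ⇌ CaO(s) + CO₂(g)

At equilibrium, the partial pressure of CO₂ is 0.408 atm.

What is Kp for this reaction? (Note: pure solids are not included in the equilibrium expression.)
K_p = 0.408

Solids (CaCO₃, CaO) have activity 1 and are excluded.
Kp = P(CO₂) = 0.408.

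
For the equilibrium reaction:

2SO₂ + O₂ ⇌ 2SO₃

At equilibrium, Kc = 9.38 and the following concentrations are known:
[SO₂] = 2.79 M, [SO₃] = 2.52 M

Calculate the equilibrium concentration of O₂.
[O₂] = 0.0870 M

Kc = ([SO₃]^2) / ([SO₂]^2 × [O₂]) = 9.38
[O₂]^1 = (product terms)/(Kc · other reactant terms) = 6.3504 / (9.38 · 7.7841) = 0.086974
[O₂] = 0.0870 M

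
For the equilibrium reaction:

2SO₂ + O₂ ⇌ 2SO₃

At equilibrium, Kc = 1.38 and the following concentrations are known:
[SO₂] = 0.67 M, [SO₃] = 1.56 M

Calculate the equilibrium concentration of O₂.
[O₂] = 3.9284 M

Kc = ([SO₃]^2) / ([SO₂]^2 × [O₂]) = 1.38
[O₂]^1 = (product terms)/(Kc · other reactant terms) = 2.4336 / (1.38 · 0.4489) = 3.9284
[O₂] = 3.9284 M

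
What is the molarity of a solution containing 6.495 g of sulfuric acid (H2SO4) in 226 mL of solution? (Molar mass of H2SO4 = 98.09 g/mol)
Moles of H2SO4 = 6.495 g ÷ 98.09 g/mol = 0.0662147 mol
Volume = 226 mL = 0.226 L
Molarity = 0.0662147 mol ÷ 0.226 L = 0.293 M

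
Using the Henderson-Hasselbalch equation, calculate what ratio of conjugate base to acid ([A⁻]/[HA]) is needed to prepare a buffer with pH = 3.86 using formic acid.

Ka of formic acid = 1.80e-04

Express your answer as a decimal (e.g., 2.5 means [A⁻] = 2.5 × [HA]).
[A⁻]/[HA] = 1.304

pKa = −log(1.80e-04) = 3.7447. pH = pKa + log([A⁻]/[HA]). 3.86 = 3.7447 + log(ratio). log(ratio) = 3.86 − 3.7447 = 0.1153. ratio = 10^(0.1153) = 1.304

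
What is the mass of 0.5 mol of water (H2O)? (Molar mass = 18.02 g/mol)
Mass = 0.5 mol × 18.02 g/mol = 9.01 g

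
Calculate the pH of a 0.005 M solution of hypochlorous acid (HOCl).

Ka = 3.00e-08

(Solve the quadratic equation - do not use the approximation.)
pH = 4.91

x² + Ka×x - Ka×C = 0. Using quadratic formula: [H⁺] = 1.2232e-05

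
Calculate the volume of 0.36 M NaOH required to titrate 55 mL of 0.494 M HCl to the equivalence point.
V_{base} = 75.5 mL

At equivalence: moles acid = moles base.
moles HCl = 0.494 M × 0.055 L = 0.02717 mol
V_NaOH = 0.02717 mol ÷ 0.36 M = 0.07547 L = 75.5 mL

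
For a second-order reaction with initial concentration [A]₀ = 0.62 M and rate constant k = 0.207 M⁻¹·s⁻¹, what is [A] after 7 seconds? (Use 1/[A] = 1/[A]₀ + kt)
0.3266 M

1/[A] = 1/[A]₀ + k·t = 1/0.62 + (0.207)·(7) = 1.6129 + 1.4490 = 3.0619
[A] = 1/3.0619 = 0.3266 M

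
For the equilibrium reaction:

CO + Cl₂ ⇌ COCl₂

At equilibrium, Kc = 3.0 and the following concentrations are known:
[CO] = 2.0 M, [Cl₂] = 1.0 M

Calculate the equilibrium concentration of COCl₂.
[COCl₂] = 6.0000 M

Kc = ([COCl₂]) / ([CO] × [Cl₂]) = 3.0
[COCl₂]^1 = Kc · (reactant terms)/(other product terms) = 3.0 · 2 / 1 = 6
[COCl₂] = 6.0000 M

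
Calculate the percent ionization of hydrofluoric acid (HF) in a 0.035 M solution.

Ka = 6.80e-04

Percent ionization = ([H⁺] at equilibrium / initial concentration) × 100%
Percent ionization = 13%

Let x = [H⁺]. Ka = x²/(C - x) ⇒ x² + (6.80e-04)x - (6.80e-04)(0.035) = 0. x = 4.5504e-03. Percent = (4.5504e-03/0.035) × 100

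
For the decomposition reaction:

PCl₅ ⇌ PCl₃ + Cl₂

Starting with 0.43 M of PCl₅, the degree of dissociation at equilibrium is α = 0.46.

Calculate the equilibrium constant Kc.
K_c = 0.1685

x = α·[A]₀ = 0.46 × 0.43 = 0.1978 M dissociated.
At eq: [PCl₅] = 0.43 − 0.1978 = 0.2322 M; [PCl₃] = [Cl₂] = x = 0.1978 M.
Kc = [PCl₃][Cl₂]/[PCl₅] = (0.1978)²/0.2322 = 0.1685.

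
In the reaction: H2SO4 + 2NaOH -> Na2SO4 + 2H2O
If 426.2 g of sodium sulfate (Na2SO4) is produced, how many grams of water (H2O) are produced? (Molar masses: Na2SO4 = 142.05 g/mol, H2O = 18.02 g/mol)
Moles of Na2SO4 = 426.2 g ÷ 142.05 g/mol = 3.00035 mol
Mole ratio: 2 mol H2O / 1 mol Na2SO4
Moles of H2O = 3.00035 × (2/1) = 6.0007 mol
Mass of H2O = 6.0007 mol × 18.02 g/mol = 108.1 g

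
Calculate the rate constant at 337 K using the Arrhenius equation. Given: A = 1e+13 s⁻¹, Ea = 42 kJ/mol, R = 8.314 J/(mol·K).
3.09e+06 s⁻¹

k = A·exp(-Ea/(R·T)) = 1e+13·exp(-42000/(8.314·337)) = 1e+13·exp(-14.9903) = 1e+13·3.0889e-07 = 3.09e+06 s⁻¹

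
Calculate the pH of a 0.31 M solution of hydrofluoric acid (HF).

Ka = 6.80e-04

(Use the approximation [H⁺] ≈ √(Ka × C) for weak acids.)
pH = 1.84

[H⁺] = √(Ka × C) = √(6.80e-04 × 0.31) = 1.4519e-02. pH = -log(1.4519e-02)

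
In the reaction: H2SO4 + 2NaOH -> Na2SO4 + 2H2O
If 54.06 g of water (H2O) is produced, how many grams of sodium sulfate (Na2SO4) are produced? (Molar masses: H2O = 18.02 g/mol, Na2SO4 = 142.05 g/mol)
Moles of H2O = 54.06 g ÷ 18.02 g/mol = 3 mol
Mole ratio: 1 mol Na2SO4 / 2 mol H2O
Moles of Na2SO4 = 3 × (1/2) = 1.5 mol
Mass of Na2SO4 = 1.5 mol × 142.05 g/mol = 213.1 g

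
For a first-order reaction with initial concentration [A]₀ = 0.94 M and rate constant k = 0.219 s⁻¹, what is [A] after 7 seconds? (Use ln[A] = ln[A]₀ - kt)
0.2029 M

ln[A] = ln[A]₀ - k·t = ln(0.94) - (0.219)·(7) = -0.0619 - 1.5330 = -1.5949
[A] = e^(-1.5949) = 0.2029 M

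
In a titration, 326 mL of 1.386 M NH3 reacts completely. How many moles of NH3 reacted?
Moles = Molarity × Volume (L)
Moles = 1.386 M × 0.326 L = 0.4518 mol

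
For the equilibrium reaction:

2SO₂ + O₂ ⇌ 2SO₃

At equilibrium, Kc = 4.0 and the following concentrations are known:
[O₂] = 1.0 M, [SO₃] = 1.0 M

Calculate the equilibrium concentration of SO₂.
[SO₂] = 0.5000 M

Kc = ([SO₃]^2) / ([SO₂]^2 × [O₂]) = 4.0
[SO₂]^2 = (product terms)/(Kc · other reactant terms) = 1 / (4.0 · 1) = 0.25
[SO₂] = (0.25)^(1/2) = 0.5000 M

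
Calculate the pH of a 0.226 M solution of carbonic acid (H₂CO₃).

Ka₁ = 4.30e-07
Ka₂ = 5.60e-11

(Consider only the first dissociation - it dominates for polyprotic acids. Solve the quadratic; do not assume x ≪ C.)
pH = 3.51

x² + Ka₁·x − Ka₁·C = 0 with Ka₁ = 4.30e-07, C = 0.226.
x = (−Ka₁ + √(Ka₁² + 4·Ka₁·C))/2 = 3.1152e-04 M, so pH = 3.51.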